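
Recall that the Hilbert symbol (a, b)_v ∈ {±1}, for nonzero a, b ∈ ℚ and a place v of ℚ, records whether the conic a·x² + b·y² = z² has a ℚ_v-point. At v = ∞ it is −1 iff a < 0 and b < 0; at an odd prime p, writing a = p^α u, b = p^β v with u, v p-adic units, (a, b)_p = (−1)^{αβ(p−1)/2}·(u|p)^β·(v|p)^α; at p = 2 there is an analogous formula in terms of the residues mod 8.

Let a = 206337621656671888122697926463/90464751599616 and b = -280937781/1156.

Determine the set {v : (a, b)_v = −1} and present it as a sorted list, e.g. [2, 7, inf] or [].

[2, 41]

Mod squares: a ≡ 703, b ≡ -86469. Check v ∈ {∞, 2, 3, 11, 17, 19, 31, 37, 41, 43, 47, 59}.
v=43: a=43^2·(≡15), b=43^0·(≡41) mod 43; (15|43)=+1, (41|43)=+1; (−1)^{2·0·21}·(+1)^0·(+1)^2 = +1.
v=41: a=41^2·(≡11), b=41^1·(≡39) mod 41; (11|41)=-1, (39|41)=+1; (−1)^{2·1·20}·(-1)^1·(+1)^2 = -1.
v=11: a=11^2·(≡10), b=11^0·(≡8) mod 11; (10|11)=-1, (8|11)=-1; (−1)^{2·0·5}·(-1)^0·(-1)^2 = +1.
v=19: a=19^7·(≡14), b=19^3·(≡11) mod 19; (14|19)=-1, (11|19)=+1; (−1)^{7·3·9}·(-1)^3·(+1)^7 = +1.
v=47: a=47^-2·(≡20), b=47^0·(≡46) mod 47; (20|47)=-1, (46|47)=-1; (−1)^{-2·0·23}·(-1)^0·(-1)^-2 = +1.
v=59: a=59^4·(≡32), b=59^0·(≡45) mod 59; (32|59)=-1, (45|59)=+1; (−1)^{4·0·29}·(-1)^0·(+1)^4 = +1.
v=3: a=3^-2·(≡1), b=3^3·(≡1) mod 3; (1|3)=+1, (1|3)=+1; (−1)^{-2·3·1}·(+1)^3·(+1)^-2 = +1.
v=31: a=31^-2·(≡26), b=31^0·(≡17) mod 31; (26|31)=-1, (17|31)=-1; (−1)^{-2·0·15}·(-1)^0·(-1)^-2 = +1.
v=2: v_2(a)=-14, v_2(b)=-2; units ≡ 7, 3 (mod 8); ε·ε+αω+βω = 1·1+-14·1+-2·0 ≡ 1  ⇒  (a,b)_2 = -1.
v=17: a=17^-2·(≡5), b=17^-2·(≡5) mod 17; (5|17)=-1, (5|17)=-1; (−1)^{-2·-2·8}·(-1)^-2·(-1)^-2 = +1.
v=37: a=37^3·(≡18), b=37^1·(≡17) mod 37; (18|37)=-1, (17|37)=-1; (−1)^{3·1·18}·(-1)^1·(-1)^3 = +1.
v=∞: 703 > 0 and -86469 < 0  ⇒  (a,b)_∞ = +1.
|Ram(703, -86469)| = 2, even; anisotropic at {2, 41}.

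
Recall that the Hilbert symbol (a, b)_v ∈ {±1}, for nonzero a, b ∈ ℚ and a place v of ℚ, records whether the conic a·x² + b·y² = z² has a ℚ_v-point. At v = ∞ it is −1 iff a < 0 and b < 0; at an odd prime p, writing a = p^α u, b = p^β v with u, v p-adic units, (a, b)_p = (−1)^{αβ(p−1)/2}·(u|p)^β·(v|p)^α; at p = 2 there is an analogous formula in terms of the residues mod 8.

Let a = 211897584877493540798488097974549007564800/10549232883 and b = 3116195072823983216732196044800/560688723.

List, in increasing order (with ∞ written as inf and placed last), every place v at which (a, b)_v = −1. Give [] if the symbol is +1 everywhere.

(a, b) ≡ (1512654, 2451) mod (ℚ^×)²; places V = {2, 3, 5, 7, 11, 13, 19, 31, 41, 43, ∞}.
(a,b)_43: α=3, u≡4; β=3, v≡36 (mod 43); (4|43)=+1, (36|43)=+1; sign (−1)^1·+1^3·+1^3 = -1.
(a,b)_31: α=0, u≡8; β=-2, v≡8 (mod 31); (8|31)=+1, (8|31)=+1; sign (−1)^0·+1^-2·+1^0 = +1.
(a,b)_∞: sgn(1512654)=+, sgn(2451)=+, so +1.
(a,b)_13: α=5, u≡5; β=4, v≡8 (mod 13); (5|13)=-1, (8|13)=-1; sign (−1)^0·-1^4·-1^5 = -1.
(a,b)_7: α=-6, u≡5; β=-4, v≡2 (mod 7); (5|7)=-1, (2|7)=+1; sign (−1)^0·-1^-4·+1^-6 = +1.
(a,b)_3: α=-7, u≡2; β=-5, v≡1 (mod 3); (2|3)=-1, (1|3)=+1; sign (−1)^1·-1^-5·+1^-7 = +1.
(a,b)_41: α=-1, u≡29; β=0, v≡39 (mod 41); (29|41)=-1, (39|41)=+1; sign (−1)^0·-1^0·+1^-1 = +1.
(a,b)_19: α=10, u≡17; β=7, v≡12 (mod 19); (17|19)=+1, (12|19)=-1; sign (−1)^0·+1^7·-1^10 = +1.
(a,b)_2: α=45, β=22; u≡7, v≡3 (mod 8); ε(u)ε(v)=1·1, αω(v)=45·1, βω(u)=22·0; sum ≡ 0  ⇒  +1.
(a,b)_5: α=2, u≡4; β=2, v≡4 (mod 5); (4|5)=+1, (4|5)=+1; sign (−1)^0·+1^2·+1^2 = +1.
(a,b)_11: α=3, u≡4; β=4, v≡1 (mod 11); (4|11)=+1, (1|11)=+1; sign (−1)^0·+1^4·+1^3 = +1.
(1512654, 2451 / ℚ) ramifies at {13, 43}: a division algebra.

[13, 43]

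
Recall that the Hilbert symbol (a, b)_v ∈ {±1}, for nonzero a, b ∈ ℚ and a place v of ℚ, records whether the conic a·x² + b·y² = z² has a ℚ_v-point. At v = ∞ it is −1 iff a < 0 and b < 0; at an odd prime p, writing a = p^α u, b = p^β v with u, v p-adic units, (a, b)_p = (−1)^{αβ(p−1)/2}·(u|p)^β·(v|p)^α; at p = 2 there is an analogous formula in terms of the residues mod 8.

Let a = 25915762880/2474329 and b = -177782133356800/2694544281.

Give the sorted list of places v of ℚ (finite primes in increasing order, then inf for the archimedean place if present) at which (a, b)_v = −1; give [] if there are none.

(a, b) ≡ (28595, -817) mod (ℚ^×)²; places V = {2, 3, 5, 7, 11, 13, 17, 19, 43, ∞}.
(a,b)_19: α=1, u≡1; β=1, v≡3 (mod 19); (1|19)=+1, (3|19)=-1; sign (−1)^1·+1^1·-1^1 = +1.
(a,b)_11: α=-4, u≡10; β=-6, v≡2 (mod 11); (10|11)=-1, (2|11)=-1; sign (−1)^0·-1^-6·-1^-4 = +1.
(a,b)_2: α=6, β=8; u≡3, v≡7 (mod 8); ε(u)ε(v)=1·1, αω(v)=6·0, βω(u)=8·1; sum ≡ 1  ⇒  -1.
(a,b)_43: α=1, u≡7; β=1, v≡10 (mod 43); (7|43)=-1, (10|43)=+1; sign (−1)^1·-1^1·+1^1 = +1.
(a,b)_5: α=1, u≡4; β=2, v≡3 (mod 5); (4|5)=+1, (3|5)=-1; sign (−1)^0·+1^2·-1^1 = -1.
(a,b)_∞: sgn(28595)=+, sgn(-817)=−, so +1.
(a,b)_13: α=-2, u≡11; β=-2, v≡7 (mod 13); (11|13)=-1, (7|13)=-1; sign (−1)^0·-1^-2·-1^-2 = +1.
(a,b)_3: α=0, u≡2; β=-2, v≡2 (mod 3); (2|3)=-1, (2|3)=-1; sign (−1)^0·-1^-2·-1^0 = +1.
(a,b)_17: α=2, u≡15; β=2, v≡1 (mod 17); (15|17)=+1, (1|17)=+1; sign (−1)^0·+1^2·+1^2 = +1.
(a,b)_7: α=3, u≡2; β=6, v≡4 (mod 7); (2|7)=+1, (4|7)=+1; sign (−1)^0·+1^6·+1^3 = +1.
|Ram(28595, -817)| = 2, even; anisotropic at {2, 5}.

[2, 5]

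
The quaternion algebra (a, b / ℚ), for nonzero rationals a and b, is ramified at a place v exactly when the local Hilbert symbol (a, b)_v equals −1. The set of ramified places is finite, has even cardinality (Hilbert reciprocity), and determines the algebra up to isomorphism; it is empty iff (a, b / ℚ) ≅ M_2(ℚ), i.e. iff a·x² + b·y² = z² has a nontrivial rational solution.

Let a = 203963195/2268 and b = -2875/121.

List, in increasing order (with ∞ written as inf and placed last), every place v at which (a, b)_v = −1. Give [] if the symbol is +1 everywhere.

[]

(a, b) ≡ (13685, -115) mod (ℚ^×)²; places V = {2, 3, 5, 7, 11, 17, 19, 23, ∞}.
(a,b)_19: α=2, u≡7; β=0, v≡10 (mod 19); (7|19)=+1, (10|19)=-1; sign (−1)^0·+1^0·-1^2 = +1.
(a,b)_23: α=1, u≡11; β=1, v≡6 (mod 23); (11|23)=-1, (6|23)=+1; sign (−1)^1·-1^1·+1^1 = +1.
(a,b)_17: α=3, u≡5; β=0, v≡16 (mod 17); (5|17)=-1, (16|17)=+1; sign (−1)^0·-1^0·+1^3 = +1.
(a,b)_2: α=-2, β=0; u≡5, v≡5 (mod 8); ε(u)ε(v)=0·0, αω(v)=-2·1, βω(u)=0·1; sum ≡ 0  ⇒  +1.
(a,b)_∞: sgn(13685)=+, sgn(-115)=−, so +1.
(a,b)_3: α=-4, u≡2; β=0, v≡2 (mod 3); (2|3)=-1, (2|3)=-1; sign (−1)^0·-1^0·-1^-4 = +1.
(a,b)_7: α=-1, u≡1; β=0, v≡1 (mod 7); (1|7)=+1, (1|7)=+1; sign (−1)^0·+1^0·+1^-1 = +1.
(a,b)_5: α=1, u≡3; β=3, v≡2 (mod 5); (3|5)=-1, (2|5)=-1; sign (−1)^0·-1^3·-1^1 = +1.
(a,b)_11: α=0, u≡9; β=-2, v≡7 (mod 11); (9|11)=+1, (7|11)=-1; sign (−1)^0·+1^-2·-1^0 = +1.
Ram(a, b) = ∅: the form 13685·x² + -115·y² − z² is isotropic over every ℚ_v, so by Hasse–Minkowski it is isotropic over ℚ.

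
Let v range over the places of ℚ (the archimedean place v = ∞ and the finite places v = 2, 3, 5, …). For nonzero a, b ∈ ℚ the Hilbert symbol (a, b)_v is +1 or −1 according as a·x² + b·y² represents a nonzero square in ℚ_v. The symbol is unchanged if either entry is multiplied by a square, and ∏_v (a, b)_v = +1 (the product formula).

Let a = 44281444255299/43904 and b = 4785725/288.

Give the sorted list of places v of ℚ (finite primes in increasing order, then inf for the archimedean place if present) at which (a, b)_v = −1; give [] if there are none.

(a, b) ≡ (10234, 382858) mod (ℚ^×)²; places V = {2, 3, 5, 7, 17, 23, 29, 41, 43, ∞}.
(a,b)_43: α=1, u≡1; β=0, v≡30 (mod 43); (1|43)=+1, (30|43)=-1; sign (−1)^0·+1^0·-1^1 = -1.
(a,b)_17: α=1, u≡3; β=0, v≡13 (mod 17); (3|17)=-1, (13|17)=+1; sign (−1)^0·-1^0·+1^1 = +1.
(a,b)_23: α=2, u≡14; β=1, v≡11 (mod 23); (14|23)=-1, (11|23)=-1; sign (−1)^0·-1^1·-1^2 = -1.
(a,b)_2: α=-7, β=-5; u≡5, v≡5 (mod 8); ε(u)ε(v)=0·0, αω(v)=-7·1, βω(u)=-5·1; sum ≡ 0  ⇒  +1.
(a,b)_7: α=-3, u≡3; β=1, v≡6 (mod 7); (3|7)=-1, (6|7)=-1; sign (−1)^1·-1^1·-1^-3 = -1.
(a,b)_5: α=0, u≡1; β=2, v≡3 (mod 5); (1|5)=+1, (3|5)=-1; sign (−1)^0·+1^2·-1^0 = +1.
(a,b)_3: α=4, u≡1; β=-2, v≡1 (mod 3); (1|3)=+1, (1|3)=+1; sign (−1)^0·+1^-2·+1^4 = +1.
(a,b)_29: α=2, u≡19; β=1, v≡7 (mod 29); (19|29)=-1, (7|29)=+1; sign (−1)^0·-1^1·+1^2 = -1.
(a,b)_∞: sgn(10234)=+, sgn(382858)=+, so +1.
(a,b)_41: α=2, u≡2; β=1, v≡39 (mod 41); (2|41)=+1, (39|41)=+1; sign (−1)^0·+1^1·+1^2 = +1.
Ram(10234, 382858) = {7, 23, 29, 43}; no ℚ_7-point on the conic.

[7, 23, 29, 43]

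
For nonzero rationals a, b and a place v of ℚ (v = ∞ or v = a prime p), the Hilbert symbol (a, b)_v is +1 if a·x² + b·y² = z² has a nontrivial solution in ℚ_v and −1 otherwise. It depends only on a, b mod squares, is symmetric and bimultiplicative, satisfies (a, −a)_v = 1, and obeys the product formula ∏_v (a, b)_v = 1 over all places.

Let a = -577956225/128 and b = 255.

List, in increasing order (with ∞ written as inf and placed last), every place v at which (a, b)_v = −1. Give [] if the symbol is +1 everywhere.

Mod squares: a ≡ -1122, b ≡ 255. Check v ∈ {∞, 2, 3, 5, 7, 11, 17, 29}.
v=17: a=17^1·(≡16), b=17^1·(≡15) mod 17; (16|17)=+1, (15|17)=+1; (−1)^{1·1·8}·(+1)^1·(+1)^1 = +1.
v=∞: -1122 < 0 and 255 > 0  ⇒  (a,b)_∞ = +1.
v=11: a=11^1·(≡2), b=11^0·(≡2) mod 11; (2|11)=-1, (2|11)=-1; (−1)^{1·0·5}·(-1)^0·(-1)^1 = -1.
v=29: a=29^2·(≡28), b=29^0·(≡23) mod 29; (28|29)=+1, (23|29)=+1; (−1)^{2·0·14}·(+1)^0·(+1)^2 = +1.
v=7: a=7^2·(≡5), b=7^0·(≡3) mod 7; (5|7)=-1, (3|7)=-1; (−1)^{2·0·3}·(-1)^0·(-1)^2 = +1.
v=3: a=3^1·(≡1), b=3^1·(≡1) mod 3; (1|3)=+1, (1|3)=+1; (−1)^{1·1·1}·(+1)^1·(+1)^1 = -1.
v=5: a=5^2·(≡2), b=5^1·(≡1) mod 5; (2|5)=-1, (1|5)=+1; (−1)^{2·1·2}·(-1)^1·(+1)^2 = -1.
v=2: v_2(a)=-7, v_2(b)=0; units ≡ 7, 7 (mod 8); ε·ε+αω+βω = 1·1+-7·0+0·0 ≡ 1  ⇒  (a,b)_2 = -1.
(-1122, 255 / ℚ) ramifies at {2, 3, 5, 11}: a division algebra.

[2, 3, 5, 11]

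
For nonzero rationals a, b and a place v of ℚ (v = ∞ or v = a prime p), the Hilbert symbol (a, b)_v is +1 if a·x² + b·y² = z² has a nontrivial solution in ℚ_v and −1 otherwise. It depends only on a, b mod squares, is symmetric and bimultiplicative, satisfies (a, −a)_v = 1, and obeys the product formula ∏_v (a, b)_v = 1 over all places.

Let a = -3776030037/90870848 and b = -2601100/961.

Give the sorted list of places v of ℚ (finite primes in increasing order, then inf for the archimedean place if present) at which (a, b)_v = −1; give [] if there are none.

Mod squares: a ≡ -221, b ≡ -19. Check v ∈ {∞, 2, 3, 5, 13, 17, 19, 23, 31, 37}.
v=5: a=5^0·(≡1), b=5^2·(≡1) mod 5; (1|5)=+1, (1|5)=+1; (−1)^{0·2·2}·(+1)^2·(+1)^0 = +1.
v=3: a=3^2·(≡1), b=3^0·(≡2) mod 3; (1|3)=+1, (2|3)=-1; (−1)^{2·0·1}·(+1)^0·(-1)^2 = +1.
v=∞: -221 < 0 and -19 < 0  ⇒  (a,b)_∞ = -1.
v=13: a=13^3·(≡3), b=13^0·(≡8) mod 13; (3|13)=+1, (8|13)=-1; (−1)^{3·0·6}·(+1)^0·(-1)^3 = -1.
v=37: a=37^0·(≡36), b=37^2·(≡13) mod 37; (36|37)=+1, (13|37)=-1; (−1)^{0·2·18}·(+1)^2·(-1)^0 = +1.
v=23: a=23^2·(≡2), b=23^0·(≡6) mod 23; (2|23)=+1, (6|23)=+1; (−1)^{2·0·11}·(+1)^0·(+1)^2 = +1.
v=19: a=19^2·(≡5), b=19^1·(≡3) mod 19; (5|19)=+1, (3|19)=-1; (−1)^{2·1·9}·(+1)^1·(-1)^2 = +1.
v=2: v_2(a)=-6, v_2(b)=2; units ≡ 3, 5 (mod 8); ε·ε+αω+βω = 1·0+-6·1+2·1 ≡ 0  ⇒  (a,b)_2 = +1.
v=31: a=31^0·(≡11), b=31^-2·(≡17) mod 31; (11|31)=-1, (17|31)=-1; (−1)^{0·-2·15}·(-1)^-2·(-1)^0 = +1.
v=17: a=17^-5·(≡4), b=17^0·(≡4) mod 17; (4|17)=+1, (4|17)=+1; (−1)^{-5·0·8}·(+1)^0·(+1)^-5 = +1.
Ram(-221, -19) = {13, ∞}; no ℚ_13-point on the conic.

[13, inf]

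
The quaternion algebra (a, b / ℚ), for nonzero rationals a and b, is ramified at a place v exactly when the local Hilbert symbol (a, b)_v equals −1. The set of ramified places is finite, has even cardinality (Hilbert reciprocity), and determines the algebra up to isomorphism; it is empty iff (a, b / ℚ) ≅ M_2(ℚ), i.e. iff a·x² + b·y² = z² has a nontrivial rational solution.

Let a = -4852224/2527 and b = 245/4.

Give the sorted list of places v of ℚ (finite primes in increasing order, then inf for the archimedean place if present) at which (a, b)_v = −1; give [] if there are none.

(a, b) ≡ (-182, 5) mod (ℚ^×)²; places V = {2, 3, 5, 7, 13, 19, ∞}.
(a,b)_2: α=9, β=-2; u≡5, v≡5 (mod 8); ε(u)ε(v)=0·0, αω(v)=9·1, βω(u)=-2·1; sum ≡ 1  ⇒  -1.
(a,b)_∞: sgn(-182)=−, sgn(5)=+, so +1.
(a,b)_3: α=6, u≡1; β=0, v≡2 (mod 3); (1|3)=+1, (2|3)=-1; sign (−1)^0·+1^0·-1^6 = +1.
(a,b)_19: α=-2, u≡13; β=0, v≡9 (mod 19); (13|19)=-1, (9|19)=+1; sign (−1)^0·-1^0·+1^-2 = +1.
(a,b)_13: α=1, u≡12; β=0, v≡6 (mod 13); (12|13)=+1, (6|13)=-1; sign (−1)^0·+1^0·-1^1 = -1.
(a,b)_5: α=0, u≡3; β=1, v≡1 (mod 5); (3|5)=-1, (1|5)=+1; sign (−1)^0·-1^1·+1^0 = -1.
(a,b)_7: α=-1, u≡2; β=2, v≡3 (mod 7); (2|7)=+1, (3|7)=-1; sign (−1)^0·+1^2·-1^-1 = -1.
(-182, 5 / ℚ) ramifies at {2, 5, 7, 13}: a division algebra.

[2, 5, 7, 13]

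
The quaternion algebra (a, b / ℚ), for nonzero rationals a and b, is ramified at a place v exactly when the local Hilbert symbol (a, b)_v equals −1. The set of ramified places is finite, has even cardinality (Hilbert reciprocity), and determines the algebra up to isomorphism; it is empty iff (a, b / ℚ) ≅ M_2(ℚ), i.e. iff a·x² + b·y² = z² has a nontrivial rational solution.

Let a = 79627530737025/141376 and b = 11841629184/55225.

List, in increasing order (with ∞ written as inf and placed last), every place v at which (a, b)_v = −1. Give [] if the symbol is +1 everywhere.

[7, 41]

(a, b) ≡ (41, 10619) mod (ℚ^×)²; places V = {2, 3, 5, 7, 11, 31, 37, 41, 47, ∞}.
(a,b)_2: α=-6, β=10; u≡1, v≡3 (mod 8); ε(u)ε(v)=0·1, αω(v)=-6·1, βω(u)=10·0; sum ≡ 0  ⇒  +1.
(a,b)_5: α=2, u≡1; β=-2, v≡1 (mod 5); (1|5)=+1, (1|5)=+1; sign (−1)^0·+1^-2·+1^2 = +1.
(a,b)_3: α=10, u≡2; β=2, v≡2 (mod 3); (2|3)=-1, (2|3)=-1; sign (−1)^0·-1^2·-1^10 = +1.
(a,b)_∞: sgn(41)=+, sgn(10619)=+, so +1.
(a,b)_47: α=-2, u≡41; β=-2, v≡19 (mod 47); (41|47)=-1, (19|47)=-1; sign (−1)^0·-1^-2·-1^-2 = +1.
(a,b)_7: α=0, u≡3; β=1, v≡6 (mod 7); (3|7)=-1, (6|7)=-1; sign (−1)^0·-1^1·-1^0 = -1.
(a,b)_37: α=2, u≡33; β=1, v≡3 (mod 37); (33|37)=+1, (3|37)=+1; sign (−1)^0·+1^1·+1^2 = +1.
(a,b)_11: α=0, u≡10; β=2, v≡5 (mod 11); (10|11)=-1, (5|11)=+1; sign (−1)^0·-1^2·+1^0 = +1.
(a,b)_41: α=1, u≡23; β=1, v≡6 (mod 41); (23|41)=+1, (6|41)=-1; sign (−1)^0·+1^1·-1^1 = -1.
(a,b)_31: α=2, u≡4; β=0, v≡27 (mod 31); (4|31)=+1, (27|31)=-1; sign (−1)^0·+1^0·-1^2 = +1.
(41, 10619 / ℚ) ramifies at {7, 41}: a division algebra.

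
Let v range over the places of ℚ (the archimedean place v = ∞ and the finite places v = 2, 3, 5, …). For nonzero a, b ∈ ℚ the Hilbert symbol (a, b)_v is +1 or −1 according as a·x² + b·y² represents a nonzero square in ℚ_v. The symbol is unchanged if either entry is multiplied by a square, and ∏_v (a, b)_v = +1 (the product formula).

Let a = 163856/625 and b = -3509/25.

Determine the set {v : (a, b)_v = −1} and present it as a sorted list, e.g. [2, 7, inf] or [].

[]

Mod squares: a ≡ 209, b ≡ -29. Check v ∈ {∞, 2, 5, 7, 11, 19, 29}.
v=7: a=7^2·(≡6), b=7^0·(≡3) mod 7; (6|7)=-1, (3|7)=-1; (−1)^{2·0·3}·(-1)^0·(-1)^2 = +1.
v=2: v_2(a)=4, v_2(b)=0; units ≡ 1, 3 (mod 8); ε·ε+αω+βω = 0·1+4·1+0·0 ≡ 0  ⇒  (a,b)_2 = +1.
v=11: a=11^1·(≡10), b=11^2·(≡5) mod 11; (10|11)=-1, (5|11)=+1; (−1)^{1·2·5}·(-1)^2·(+1)^1 = +1.
v=29: a=29^0·(≡4), b=29^1·(≡23) mod 29; (4|29)=+1, (23|29)=+1; (−1)^{0·1·14}·(+1)^1·(+1)^0 = +1.
v=5: a=5^-4·(≡1), b=5^-2·(≡1) mod 5; (1|5)=+1, (1|5)=+1; (−1)^{-4·-2·2}·(+1)^-2·(+1)^-4 = +1.
v=19: a=19^1·(≡1), b=19^0·(≡1) mod 19; (1|19)=+1, (1|19)=+1; (−1)^{1·0·9}·(+1)^0·(+1)^1 = +1.
v=∞: 209 > 0 and -29 < 0  ⇒  (a,b)_∞ = +1.
Every local symbol is +1, so the conic 209·x² + -29·y² = z² has ℚ_v-points for all v and hence a ℚ-point; (a, b / ℚ) ≅ M_2(ℚ).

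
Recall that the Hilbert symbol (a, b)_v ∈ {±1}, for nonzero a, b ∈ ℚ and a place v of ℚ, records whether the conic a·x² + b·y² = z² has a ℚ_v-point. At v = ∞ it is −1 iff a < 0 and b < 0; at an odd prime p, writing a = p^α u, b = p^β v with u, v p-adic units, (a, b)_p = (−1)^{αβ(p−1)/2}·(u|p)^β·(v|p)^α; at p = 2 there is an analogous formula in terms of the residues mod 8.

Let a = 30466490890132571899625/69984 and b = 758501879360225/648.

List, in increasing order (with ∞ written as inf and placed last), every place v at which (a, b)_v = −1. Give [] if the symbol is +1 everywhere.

Mod squares: a ≡ 390, b ≡ 2002. Check v ∈ {∞, 2, 3, 5, 7, 11, 13, 17, 19}.
v=19: a=19^4·(≡18), b=19^2·(≡6) mod 19; (18|19)=-1, (6|19)=+1; (−1)^{4·2·9}·(-1)^2·(+1)^4 = +1.
v=5: a=5^3·(≡3), b=5^2·(≡3) mod 5; (3|5)=-1, (3|5)=-1; (−1)^{3·2·2}·(-1)^2·(-1)^3 = -1.
v=2: v_2(a)=-5, v_2(b)=-3; units ≡ 3, 1 (mod 8); ε·ε+αω+βω = 1·0+-5·0+-3·1 ≡ 1  ⇒  (a,b)_2 = -1.
v=11: a=11^4·(≡4), b=11^3·(≡8) mod 11; (4|11)=+1, (8|11)=-1; (−1)^{4·3·5}·(+1)^3·(-1)^4 = +1.
v=7: a=7^6·(≡5), b=7^5·(≡6) mod 7; (5|7)=-1, (6|7)=-1; (−1)^{6·5·3}·(-1)^5·(-1)^6 = -1.
v=17: a=17^4·(≡4), b=17^2·(≡16) mod 17; (4|17)=+1, (16|17)=+1; (−1)^{4·2·8}·(+1)^2·(+1)^4 = +1.
v=13: a=13^1·(≡9), b=13^1·(≡6) mod 13; (9|13)=+1, (6|13)=-1; (−1)^{1·1·6}·(+1)^1·(-1)^1 = -1.
v=3: a=3^-7·(≡1), b=3^-4·(≡1) mod 3; (1|3)=+1, (1|3)=+1; (−1)^{-7·-4·1}·(+1)^-4·(+1)^-7 = +1.
v=∞: 390 > 0 and 2002 > 0  ⇒  (a,b)_∞ = +1.
(390, 2002 / ℚ) ramifies at {2, 5, 7, 13}: a division algebra.

[2, 5, 7, 13]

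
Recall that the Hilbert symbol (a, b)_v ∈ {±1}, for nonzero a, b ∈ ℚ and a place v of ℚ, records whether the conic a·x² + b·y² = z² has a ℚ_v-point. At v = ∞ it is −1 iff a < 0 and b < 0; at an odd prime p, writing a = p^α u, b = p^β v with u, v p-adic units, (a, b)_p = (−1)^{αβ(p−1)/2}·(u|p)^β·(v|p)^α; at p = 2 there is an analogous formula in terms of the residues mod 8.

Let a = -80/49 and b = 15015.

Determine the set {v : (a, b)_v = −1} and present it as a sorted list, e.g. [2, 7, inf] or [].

[2, 5, 11, 13]

Mod squares: a ≡ -5, b ≡ 15015. Check v ∈ {∞, 2, 3, 5, 7, 11, 13}.
v=3: a=3^0·(≡1), b=3^1·(≡1) mod 3; (1|3)=+1, (1|3)=+1; (−1)^{0·1·1}·(+1)^1·(+1)^0 = +1.
v=5: a=5^1·(≡1), b=5^1·(≡3) mod 5; (1|5)=+1, (3|5)=-1; (−1)^{1·1·2}·(+1)^1·(-1)^1 = -1.
v=13: a=13^0·(≡5), b=13^1·(≡11) mod 13; (5|13)=-1, (11|13)=-1; (−1)^{0·1·6}·(-1)^1·(-1)^0 = -1.
v=11: a=11^0·(≡6), b=11^1·(≡1) mod 11; (6|11)=-1, (1|11)=+1; (−1)^{0·1·5}·(-1)^1·(+1)^0 = -1.
v=∞: -5 < 0 and 15015 > 0  ⇒  (a,b)_∞ = +1.
v=7: a=7^-2·(≡4), b=7^1·(≡3) mod 7; (4|7)=+1, (3|7)=-1; (−1)^{-2·1·3}·(+1)^1·(-1)^-2 = +1.
v=2: v_2(a)=4, v_2(b)=0; units ≡ 3, 7 (mod 8); ε·ε+αω+βω = 1·1+4·0+0·1 ≡ 1  ⇒  (a,b)_2 = -1.
Ram(-5, 15015) = {2, 5, 11, 13}; no ℚ_2-point on the conic.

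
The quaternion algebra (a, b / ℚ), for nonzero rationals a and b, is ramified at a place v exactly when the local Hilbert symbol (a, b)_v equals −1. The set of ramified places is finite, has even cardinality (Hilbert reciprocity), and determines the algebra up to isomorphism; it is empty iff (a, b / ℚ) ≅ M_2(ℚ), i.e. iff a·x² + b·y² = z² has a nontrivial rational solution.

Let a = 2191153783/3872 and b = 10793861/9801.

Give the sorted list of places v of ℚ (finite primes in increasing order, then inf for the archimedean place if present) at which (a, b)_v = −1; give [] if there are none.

(a, b) ≡ (89726, 221) mod (ℚ^×)²; places V = {2, 3, 7, 11, 13, 17, 29, ∞}.
(a,b)_11: α=-2, u≡6; β=-2, v≡3 (mod 11); (6|11)=-1, (3|11)=+1; sign (−1)^0·-1^-2·+1^-2 = +1.
(a,b)_29: α=1, u≡13; β=0, v≡26 (mod 29); (13|29)=+1, (26|29)=-1; sign (−1)^0·+1^0·-1^1 = -1.
(a,b)_17: α=3, u≡1; β=3, v≡8 (mod 17); (1|17)=+1, (8|17)=+1; sign (−1)^0·+1^3·+1^3 = +1.
(a,b)_∞: sgn(89726)=+, sgn(221)=+, so +1.
(a,b)_3: α=0, u≡2; β=-4, v≡2 (mod 3); (2|3)=-1, (2|3)=-1; sign (−1)^0·-1^-4·-1^0 = +1.
(a,b)_2: α=-5, β=0; u≡7, v≡5 (mod 8); ε(u)ε(v)=1·0, αω(v)=-5·1, βω(u)=0·0; sum ≡ 1  ⇒  -1.
(a,b)_13: α=3, u≡4; β=3, v≡1 (mod 13); (4|13)=+1, (1|13)=+1; sign (−1)^0·+1^3·+1^3 = +1.
(a,b)_7: α=1, u≡1; β=0, v≡1 (mod 7); (1|7)=+1, (1|7)=+1; sign (−1)^0·+1^0·+1^1 = +1.
Ram(89726, 221) = {2, 29}; no ℚ_2-point on the conic.

[2, 29]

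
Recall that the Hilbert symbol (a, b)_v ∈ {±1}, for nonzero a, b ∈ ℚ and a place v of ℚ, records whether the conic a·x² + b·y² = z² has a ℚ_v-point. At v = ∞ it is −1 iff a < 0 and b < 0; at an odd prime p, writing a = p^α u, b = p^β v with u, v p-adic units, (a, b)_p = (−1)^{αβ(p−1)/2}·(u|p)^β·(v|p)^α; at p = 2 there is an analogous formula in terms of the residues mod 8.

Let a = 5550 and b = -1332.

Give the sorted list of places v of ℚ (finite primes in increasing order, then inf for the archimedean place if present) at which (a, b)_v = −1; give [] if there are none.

Mod squares: a ≡ 222, b ≡ -37. Check v ∈ {∞, 2, 3, 5, 37}.
v=∞: 222 > 0 and -37 < 0  ⇒  (a,b)_∞ = +1.
v=5: a=5^2·(≡2), b=5^0·(≡3) mod 5; (2|5)=-1, (3|5)=-1; (−1)^{2·0·2}·(-1)^0·(-1)^2 = +1.
v=3: a=3^1·(≡2), b=3^2·(≡2) mod 3; (2|3)=-1, (2|3)=-1; (−1)^{1·2·1}·(-1)^2·(-1)^1 = -1.
v=2: v_2(a)=1, v_2(b)=2; units ≡ 7, 3 (mod 8); ε·ε+αω+βω = 1·1+1·1+2·0 ≡ 0  ⇒  (a,b)_2 = +1.
v=37: a=37^1·(≡2), b=37^1·(≡1) mod 37; (2|37)=-1, (1|37)=+1; (−1)^{1·1·18}·(-1)^1·(+1)^1 = -1.
Ram(222, -37) = {3, 37}; no ℚ_3-point on the conic.

[3, 37]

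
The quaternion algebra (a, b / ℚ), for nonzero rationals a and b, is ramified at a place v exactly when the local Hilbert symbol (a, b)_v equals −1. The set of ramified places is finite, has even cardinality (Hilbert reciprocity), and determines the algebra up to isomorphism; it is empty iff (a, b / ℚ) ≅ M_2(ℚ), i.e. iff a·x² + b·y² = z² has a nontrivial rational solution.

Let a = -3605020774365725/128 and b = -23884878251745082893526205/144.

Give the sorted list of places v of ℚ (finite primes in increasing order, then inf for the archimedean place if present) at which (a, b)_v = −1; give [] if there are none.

(a, b) ≡ (-18538, -623645) mod (ℚ^×)²; places V = {2, 3, 5, 7, 11, 13, 17, 23, 29, 31, ∞}.
(a,b)_∞: sgn(-18538)=−, sgn(-623645)=−, so -1.
(a,b)_29: α=2, u≡22; β=3, v≡24 (mod 29); (22|29)=+1, (24|29)=+1; sign (−1)^0·+1^3·+1^2 = +1.
(a,b)_5: α=2, u≡2; β=1, v≡1 (mod 5); (2|5)=-1, (1|5)=+1; sign (−1)^0·-1^1·+1^2 = -1.
(a,b)_11: α=2, u≡10; β=3, v≡6 (mod 11); (10|11)=-1, (6|11)=-1; sign (−1)^0·-1^3·-1^2 = -1.
(a,b)_2: α=-7, β=-4; u≡3, v≡3 (mod 8); ε(u)ε(v)=1·1, αω(v)=-7·1, βω(u)=-4·1; sum ≡ 0  ⇒  +1.
(a,b)_13: α=1, u≡10; β=4, v≡9 (mod 13); (10|13)=+1, (9|13)=+1; sign (−1)^0·+1^4·+1^1 = +1.
(a,b)_17: α=2, u≡9; β=1, v≡9 (mod 17); (9|17)=+1, (9|17)=+1; sign (−1)^0·+1^1·+1^2 = +1.
(a,b)_23: α=3, u≡14; β=5, v≡18 (mod 23); (14|23)=-1, (18|23)=+1; sign (−1)^1·-1^5·+1^3 = +1.
(a,b)_7: α=0, u≡3; β=2, v≡5 (mod 7); (3|7)=-1, (5|7)=-1; sign (−1)^0·-1^2·-1^0 = +1.
(a,b)_3: α=0, u≡2; β=-2, v≡1 (mod 3); (2|3)=-1, (1|3)=+1; sign (−1)^0·-1^-2·+1^0 = +1.
(a,b)_31: α=1, u≡23; β=2, v≡26 (mod 31); (23|31)=-1, (26|31)=-1; sign (−1)^0·-1^2·-1^1 = -1.
Ram(-18538, -623645) = {5, 11, 31, ∞}; no ℚ_5-point on the conic.

[5, 11, 31, inf]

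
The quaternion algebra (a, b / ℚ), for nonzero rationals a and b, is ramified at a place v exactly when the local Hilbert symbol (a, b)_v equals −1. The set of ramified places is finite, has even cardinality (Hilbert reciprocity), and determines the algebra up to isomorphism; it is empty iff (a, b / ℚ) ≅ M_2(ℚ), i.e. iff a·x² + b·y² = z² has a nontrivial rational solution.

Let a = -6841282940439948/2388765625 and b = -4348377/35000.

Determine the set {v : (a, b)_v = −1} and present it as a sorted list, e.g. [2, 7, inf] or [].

[2, 11, 13, inf]

(a, b) ≡ (-3003, -462) mod (ℚ^×)²; places V = {2, 3, 5, 7, 11, 13, 17, 23, ∞}.
(a,b)_7: α=3, u≡5; β=-1, v≡1 (mod 7); (5|7)=-1, (1|7)=+1; sign (−1)^1·-1^-1·+1^3 = +1.
(a,b)_23: α=-2, u≡11; β=0, v≡11 (mod 23); (11|23)=-1, (11|23)=-1; sign (−1)^0·-1^0·-1^-2 = +1.
(a,b)_5: α=-6, u≡2; β=-4, v≡3 (mod 5); (2|5)=-1, (3|5)=-1; sign (−1)^0·-1^-4·-1^-6 = +1.
(a,b)_3: α=9, u≡1; β=3, v≡2 (mod 3); (1|3)=+1, (2|3)=-1; sign (−1)^1·+1^3·-1^9 = +1.
(a,b)_∞: sgn(-3003)=−, sgn(-462)=−, so -1.
(a,b)_11: α=7, u≡6; β=5, v≡8 (mod 11); (6|11)=-1, (8|11)=-1; sign (−1)^1·-1^5·-1^7 = -1.
(a,b)_17: α=-2, u≡11; β=0, v≡5 (mod 17); (11|17)=-1, (5|17)=-1; sign (−1)^0·-1^0·-1^-2 = +1.
(a,b)_2: α=2, β=-3; u≡5, v≡1 (mod 8); ε(u)ε(v)=0·0, αω(v)=2·0, βω(u)=-3·1; sum ≡ 1  ⇒  -1.
(a,b)_13: α=1, u≡1; β=0, v≡8 (mod 13); (1|13)=+1, (8|13)=-1; sign (−1)^0·+1^0·-1^1 = -1.
|Ram(-3003, -462)| = 4, even; anisotropic at {2, 11, 13, ∞}.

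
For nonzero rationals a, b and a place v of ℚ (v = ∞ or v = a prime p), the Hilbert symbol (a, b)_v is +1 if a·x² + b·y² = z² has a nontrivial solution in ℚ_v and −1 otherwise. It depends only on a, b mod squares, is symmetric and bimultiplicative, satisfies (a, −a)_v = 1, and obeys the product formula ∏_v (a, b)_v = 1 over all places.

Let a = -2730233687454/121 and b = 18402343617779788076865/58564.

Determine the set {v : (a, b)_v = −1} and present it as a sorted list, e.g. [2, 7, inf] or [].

[3, 7, 23, 31]

Mod squares: a ≡ -79534, b ≡ 465. Check v ∈ {∞, 2, 3, 5, 7, 11, 13, 19, 23, 31}.
v=11: a=11^-2·(≡2), b=11^-4·(≡1) mod 11; (2|11)=-1, (1|11)=+1; (−1)^{-2·-4·5}·(-1)^-4·(+1)^-2 = +1.
v=31: a=31^2·(≡26), b=31^3·(≡21) mod 31; (26|31)=-1, (21|31)=-1; (−1)^{2·3·15}·(-1)^3·(-1)^2 = -1.
v=19: a=19^1·(≡15), b=19^2·(≡4) mod 19; (15|19)=-1, (4|19)=+1; (−1)^{1·2·9}·(-1)^2·(+1)^1 = +1.
v=7: a=7^3·(≡6), b=7^4·(≡6) mod 7; (6|7)=-1, (6|7)=-1; (−1)^{3·4·3}·(-1)^4·(-1)^3 = -1.
v=2: v_2(a)=1, v_2(b)=-2; units ≡ 1, 1 (mod 8); ε·ε+αω+βω = 0·0+1·0+-2·0 ≡ 0  ⇒  (a,b)_2 = +1.
v=23: a=23^1·(≡21), b=23^2·(≡21) mod 23; (21|23)=-1, (21|23)=-1; (−1)^{1·2·11}·(-1)^2·(-1)^1 = -1.
v=13: a=13^1·(≡7), b=13^2·(≡1) mod 13; (7|13)=-1, (1|13)=+1; (−1)^{1·2·6}·(-1)^2·(+1)^1 = +1.
v=3: a=3^6·(≡2), b=3^13·(≡2) mod 3; (2|3)=-1, (2|3)=-1; (−1)^{6·13·1}·(-1)^13·(-1)^6 = -1.
v=∞: -79534 < 0 and 465 > 0  ⇒  (a,b)_∞ = +1.
v=5: a=5^0·(≡1), b=5^1·(≡2) mod 5; (1|5)=+1, (2|5)=-1; (−1)^{0·1·2}·(+1)^1·(-1)^0 = +1.
Ram(-79534, 465) = {3, 7, 23, 31}; no ℚ_3-point on the conic.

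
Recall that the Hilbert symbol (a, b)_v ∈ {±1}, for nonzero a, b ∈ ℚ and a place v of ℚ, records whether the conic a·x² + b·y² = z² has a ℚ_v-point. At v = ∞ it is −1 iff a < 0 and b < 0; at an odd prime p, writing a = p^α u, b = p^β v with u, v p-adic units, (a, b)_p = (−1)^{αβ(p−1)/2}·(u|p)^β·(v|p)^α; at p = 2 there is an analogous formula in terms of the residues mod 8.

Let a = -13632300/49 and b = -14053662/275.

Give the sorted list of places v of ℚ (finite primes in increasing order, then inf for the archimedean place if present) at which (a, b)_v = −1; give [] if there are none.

Mod squares: a ≡ -187, b ≡ -2618. Check v ∈ {∞, 2, 3, 5, 7, 11, 17}.
v=11: a=11^1·(≡3), b=11^-1·(≡5) mod 11; (3|11)=+1, (5|11)=+1; (−1)^{1·-1·5}·(+1)^-1·(+1)^1 = -1.
v=5: a=5^2·(≡2), b=5^-2·(≡3) mod 5; (2|5)=-1, (3|5)=-1; (−1)^{2·-2·2}·(-1)^-2·(-1)^2 = +1.
v=3: a=3^6·(≡2), b=3^10·(≡1) mod 3; (2|3)=-1, (1|3)=+1; (−1)^{6·10·1}·(-1)^10·(+1)^6 = +1.
v=7: a=7^-2·(≡4), b=7^1·(≡2) mod 7; (4|7)=+1, (2|7)=+1; (−1)^{-2·1·3}·(+1)^1·(+1)^-2 = +1.
v=17: a=17^1·(≡5), b=17^1·(≡8) mod 17; (5|17)=-1, (8|17)=+1; (−1)^{1·1·8}·(-1)^1·(+1)^1 = -1.
v=2: v_2(a)=2, v_2(b)=1; units ≡ 5, 3 (mod 8); ε·ε+αω+βω = 0·1+2·1+1·1 ≡ 1  ⇒  (a,b)_2 = -1.
v=∞: -187 < 0 and -2618 < 0  ⇒  (a,b)_∞ = -1.
Ram(-187, -2618) = {2, 11, 17, ∞}; no ℚ_2-point on the conic.

[2, 11, 17, inf]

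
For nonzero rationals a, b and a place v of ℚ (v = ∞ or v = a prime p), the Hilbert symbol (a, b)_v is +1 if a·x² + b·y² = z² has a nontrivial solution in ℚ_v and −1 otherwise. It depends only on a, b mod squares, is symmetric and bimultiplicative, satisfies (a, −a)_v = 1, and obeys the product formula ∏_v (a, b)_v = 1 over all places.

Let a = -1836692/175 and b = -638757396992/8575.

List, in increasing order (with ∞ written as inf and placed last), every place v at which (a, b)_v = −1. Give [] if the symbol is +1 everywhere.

[2, 7, 11, inf]

Mod squares: a ≡ -19019, b ≡ -14. Check v ∈ {∞, 2, 5, 7, 11, 13, 19}.
v=19: a=19^1·(≡1), b=19^2·(≡11) mod 19; (1|19)=+1, (11|19)=+1; (−1)^{1·2·9}·(+1)^2·(+1)^1 = +1.
v=2: v_2(a)=2, v_2(b)=9; units ≡ 5, 1 (mod 8); ε·ε+αω+βω = 0·0+2·0+9·1 ≡ 1  ⇒  (a,b)_2 = -1.
v=7: a=7^-1·(≡6), b=7^-3·(≡5) mod 7; (6|7)=-1, (5|7)=-1; (−1)^{-1·-3·3}·(-1)^-3·(-1)^-1 = -1.
v=13: a=13^3·(≡8), b=13^4·(≡1) mod 13; (8|13)=-1, (1|13)=+1; (−1)^{3·4·6}·(-1)^4·(+1)^3 = +1.
v=11: a=11^1·(≡3), b=11^2·(≡10) mod 11; (3|11)=+1, (10|11)=-1; (−1)^{1·2·5}·(+1)^2·(-1)^1 = -1.
v=5: a=5^-2·(≡4), b=5^-2·(≡1) mod 5; (4|5)=+1, (1|5)=+1; (−1)^{-2·-2·2}·(+1)^-2·(+1)^-2 = +1.
v=∞: -19019 < 0 and -14 < 0  ⇒  (a,b)_∞ = -1.
(-19019, -14 / ℚ) ramifies at {2, 7, 11, ∞}: a division algebra.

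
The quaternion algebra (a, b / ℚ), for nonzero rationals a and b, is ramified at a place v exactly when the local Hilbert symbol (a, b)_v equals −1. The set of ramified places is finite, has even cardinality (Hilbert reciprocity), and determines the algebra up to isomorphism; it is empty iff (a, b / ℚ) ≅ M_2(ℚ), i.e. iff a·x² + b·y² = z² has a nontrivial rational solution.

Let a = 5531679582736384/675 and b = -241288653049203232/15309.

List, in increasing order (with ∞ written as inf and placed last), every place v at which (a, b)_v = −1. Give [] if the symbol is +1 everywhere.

[2, 19, 29, 31]

Mod squares: a ≡ 320943, b ≡ -717402. Check v ∈ {∞, 2, 3, 5, 7, 11, 17, 19, 29, 31}.
v=17: a=17^3·(≡15), b=17^4·(≡16) mod 17; (15|17)=+1, (16|17)=+1; (−1)^{3·4·8}·(+1)^4·(+1)^3 = +1.
v=2: v_2(a)=12, v_2(b)=5; units ≡ 7, 3 (mod 8); ε·ε+αω+βω = 1·1+12·1+5·0 ≡ 1  ⇒  (a,b)_2 = -1.
v=7: a=7^1·(≡6), b=7^-1·(≡1) mod 7; (6|7)=-1, (1|7)=+1; (−1)^{1·-1·3}·(-1)^-1·(+1)^1 = +1.
v=19: a=19^2·(≡12), b=19^3·(≡2) mod 19; (12|19)=-1, (2|19)=-1; (−1)^{2·3·9}·(-1)^3·(-1)^2 = -1.
v=31: a=31^1·(≡23), b=31^1·(≡3) mod 31; (23|31)=-1, (3|31)=-1; (−1)^{1·1·15}·(-1)^1·(-1)^1 = -1.
v=3: a=3^-3·(≡1), b=3^-7·(≡2) mod 3; (1|3)=+1, (2|3)=-1; (−1)^{-3·-7·1}·(+1)^-7·(-1)^-3 = +1.
v=11: a=11^2·(≡8), b=11^4·(≡10) mod 11; (8|11)=-1, (10|11)=-1; (−1)^{2·4·5}·(-1)^4·(-1)^2 = +1.
v=5: a=5^-2·(≡2), b=5^0·(≡2) mod 5; (2|5)=-1, (2|5)=-1; (−1)^{-2·0·2}·(-1)^0·(-1)^-2 = +1.
v=29: a=29^1·(≡14), b=29^1·(≡25) mod 29; (14|29)=-1, (25|29)=+1; (−1)^{1·1·14}·(-1)^1·(+1)^1 = -1.
v=∞: 320943 > 0 and -717402 < 0  ⇒  (a,b)_∞ = +1.
|Ram(320943, -717402)| = 4, even; anisotropic at {2, 19, 29, 31}.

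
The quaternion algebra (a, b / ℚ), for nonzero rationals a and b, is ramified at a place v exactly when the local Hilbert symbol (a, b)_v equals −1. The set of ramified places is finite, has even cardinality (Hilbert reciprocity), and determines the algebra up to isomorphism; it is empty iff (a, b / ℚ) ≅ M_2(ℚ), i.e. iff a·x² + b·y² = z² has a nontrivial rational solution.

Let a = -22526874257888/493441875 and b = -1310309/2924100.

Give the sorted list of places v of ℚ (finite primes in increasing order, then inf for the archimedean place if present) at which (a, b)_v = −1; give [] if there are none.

[11, inf]

Mod squares: a ≡ -14586, b ≡ -221. Check v ∈ {∞, 2, 3, 5, 7, 11, 13, 17, 19}.
v=3: a=3^-7·(≡1), b=3^-4·(≡1) mod 3; (1|3)=+1, (1|3)=+1; (−1)^{-7·-4·1}·(+1)^-4·(+1)^-7 = +1.
v=13: a=13^3·(≡10), b=13^1·(≡10) mod 13; (10|13)=+1, (10|13)=+1; (−1)^{3·1·6}·(+1)^1·(+1)^3 = +1.
v=5: a=5^-4·(≡1), b=5^-2·(≡4) mod 5; (1|5)=+1, (4|5)=+1; (−1)^{-4·-2·2}·(+1)^-2·(+1)^-4 = +1.
v=11: a=11^3·(≡9), b=11^2·(≡2) mod 11; (9|11)=+1, (2|11)=-1; (−1)^{3·2·5}·(+1)^2·(-1)^3 = -1.
v=∞: -14586 < 0 and -221 < 0  ⇒  (a,b)_∞ = -1.
v=17: a=17^3·(≡2), b=17^1·(≡8) mod 17; (2|17)=+1, (8|17)=+1; (−1)^{3·1·8}·(+1)^1·(+1)^3 = +1.
v=2: v_2(a)=5, v_2(b)=-2; units ≡ 3, 3 (mod 8); ε·ε+αω+βω = 1·1+5·1+-2·1 ≡ 0  ⇒  (a,b)_2 = +1.
v=19: a=19^-2·(≡7), b=19^-2·(≡17) mod 19; (7|19)=+1, (17|19)=+1; (−1)^{-2·-2·9}·(+1)^-2·(+1)^-2 = +1.
v=7: a=7^2·(≡1), b=7^2·(≡5) mod 7; (1|7)=+1, (5|7)=-1; (−1)^{2·2·3}·(+1)^2·(-1)^2 = +1.
Ram(-14586, -221) = {11, ∞}; no ℚ_11-point on the conic.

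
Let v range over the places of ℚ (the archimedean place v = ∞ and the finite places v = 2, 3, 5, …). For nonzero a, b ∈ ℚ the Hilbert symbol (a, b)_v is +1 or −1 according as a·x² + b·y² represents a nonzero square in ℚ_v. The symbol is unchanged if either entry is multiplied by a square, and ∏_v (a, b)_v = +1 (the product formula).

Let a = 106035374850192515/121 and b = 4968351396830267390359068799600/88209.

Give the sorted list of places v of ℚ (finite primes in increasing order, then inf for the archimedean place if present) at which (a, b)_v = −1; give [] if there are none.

[2, 7, 13, 37]

(a, b) ≡ (638435, 8671) mod (ℚ^×)²; places V = {2, 3, 5, 7, 11, 13, 17, 23, 29, 37, 47, ∞}.
(a,b)_29: α=3, u≡5; β=5, v≡23 (mod 29); (5|29)=+1, (23|29)=+1; sign (−1)^0·+1^5·+1^3 = +1.
(a,b)_5: α=1, u≡3; β=2, v≡1 (mod 5); (3|5)=-1, (1|5)=+1; sign (−1)^0·-1^2·+1^1 = +1.
(a,b)_23: α=2, u≡2; β=5, v≡18 (mod 23); (2|23)=+1, (18|23)=+1; sign (−1)^0·+1^5·+1^2 = +1.
(a,b)_3: α=0, u≡2; β=-6, v≡1 (mod 3); (2|3)=-1, (1|3)=+1; sign (−1)^0·-1^-6·+1^0 = +1.
(a,b)_37: α=1, u≡29; β=2, v≡24 (mod 37); (29|37)=-1, (24|37)=-1; sign (−1)^0·-1^2·-1^1 = -1.
(a,b)_∞: sgn(638435)=+, sgn(8671)=+, so +1.
(a,b)_47: α=2, u≡36; β=2, v≡39 (mod 47); (36|47)=+1, (39|47)=-1; sign (−1)^0·+1^2·-1^2 = +1.
(a,b)_7: α=1, u≡2; β=2, v≡6 (mod 7); (2|7)=+1, (6|7)=-1; sign (−1)^0·+1^2·-1^1 = -1.
(a,b)_13: α=2, u≡6; β=3, v≡3 (mod 13); (6|13)=-1, (3|13)=+1; sign (−1)^0·-1^3·+1^2 = -1.
(a,b)_2: α=0, β=4; u≡3, v≡7 (mod 8); ε(u)ε(v)=1·1, αω(v)=0·0, βω(u)=4·1; sum ≡ 1  ⇒  -1.
(a,b)_11: α=-2, u≡2; β=-2, v≡5 (mod 11); (2|11)=-1, (5|11)=+1; sign (−1)^0·-1^-2·+1^-2 = +1.
(a,b)_17: α=1, u≡16; β=2, v≡15 (mod 17); (16|17)=+1, (15|17)=+1; sign (−1)^0·+1^2·+1^1 = +1.
|Ram(638435, 8671)| = 4, even; anisotropic at {2, 7, 13, 37}.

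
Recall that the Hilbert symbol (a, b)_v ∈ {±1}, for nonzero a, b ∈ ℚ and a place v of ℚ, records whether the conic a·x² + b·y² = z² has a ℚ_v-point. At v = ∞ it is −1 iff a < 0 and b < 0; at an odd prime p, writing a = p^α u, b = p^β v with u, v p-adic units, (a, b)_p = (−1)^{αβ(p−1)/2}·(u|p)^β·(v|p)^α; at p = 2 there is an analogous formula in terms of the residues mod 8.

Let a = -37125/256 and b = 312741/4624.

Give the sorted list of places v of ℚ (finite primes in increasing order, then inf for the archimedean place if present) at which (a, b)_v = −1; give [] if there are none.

[3, 11]

Mod squares: a ≡ -165, b ≡ 429. Check v ∈ {∞, 2, 3, 5, 11, 13, 17}.
v=∞: -165 < 0 and 429 > 0  ⇒  (a,b)_∞ = +1.
v=3: a=3^3·(≡2), b=3^7·(≡2) mod 3; (2|3)=-1, (2|3)=-1; (−1)^{3·7·1}·(-1)^7·(-1)^3 = -1.
v=11: a=11^1·(≡8), b=11^1·(≡10) mod 11; (8|11)=-1, (10|11)=-1; (−1)^{1·1·5}·(-1)^1·(-1)^1 = -1.
v=17: a=17^0·(≡3), b=17^-2·(≡8) mod 17; (3|17)=-1, (8|17)=+1; (−1)^{0·-2·8}·(-1)^-2·(+1)^0 = +1.
v=2: v_2(a)=-8, v_2(b)=-4; units ≡ 3, 5 (mod 8); ε·ε+αω+βω = 1·0+-8·1+-4·1 ≡ 0  ⇒  (a,b)_2 = +1.
v=13: a=13^0·(≡9), b=13^1·(≡8) mod 13; (9|13)=+1, (8|13)=-1; (−1)^{0·1·6}·(+1)^1·(-1)^0 = +1.
v=5: a=5^3·(≡3), b=5^0·(≡4) mod 5; (3|5)=-1, (4|5)=+1; (−1)^{3·0·2}·(-1)^0·(+1)^3 = +1.
|Ram(-165, 429)| = 2, even; anisotropic at {3, 11}.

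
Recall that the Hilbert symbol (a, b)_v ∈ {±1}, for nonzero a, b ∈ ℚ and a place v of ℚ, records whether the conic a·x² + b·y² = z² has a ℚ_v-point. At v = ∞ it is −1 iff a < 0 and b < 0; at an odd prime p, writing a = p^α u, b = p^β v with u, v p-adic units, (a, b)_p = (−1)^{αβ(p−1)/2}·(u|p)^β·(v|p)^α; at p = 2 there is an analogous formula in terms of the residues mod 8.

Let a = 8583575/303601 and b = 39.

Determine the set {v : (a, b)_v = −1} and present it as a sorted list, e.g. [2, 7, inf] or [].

[2, 3, 11, 13]

Mod squares: a ≡ 143, b ≡ 39. Check v ∈ {∞, 2, 3, 5, 7, 11, 13, 19, 29}.
v=19: a=19^-2·(≡8), b=19^0·(≡1) mod 19; (8|19)=-1, (1|19)=+1; (−1)^{-2·0·9}·(-1)^0·(+1)^-2 = +1.
v=7: a=7^4·(≡3), b=7^0·(≡4) mod 7; (3|7)=-1, (4|7)=+1; (−1)^{4·0·3}·(-1)^0·(+1)^4 = +1.
v=5: a=5^2·(≡3), b=5^0·(≡4) mod 5; (3|5)=-1, (4|5)=+1; (−1)^{2·0·2}·(-1)^0·(+1)^2 = +1.
v=29: a=29^-2·(≡3), b=29^0·(≡10) mod 29; (3|29)=-1, (10|29)=-1; (−1)^{-2·0·14}·(-1)^0·(-1)^-2 = +1.
v=2: v_2(a)=0, v_2(b)=0; units ≡ 7, 7 (mod 8); ε·ε+αω+βω = 1·1+0·0+0·0 ≡ 1  ⇒  (a,b)_2 = -1.
v=13: a=13^1·(≡8), b=13^1·(≡3) mod 13; (8|13)=-1, (3|13)=+1; (−1)^{1·1·6}·(-1)^1·(+1)^1 = -1.
v=∞: 143 > 0 and 39 > 0  ⇒  (a,b)_∞ = +1.
v=3: a=3^0·(≡2), b=3^1·(≡1) mod 3; (2|3)=-1, (1|3)=+1; (−1)^{0·1·1}·(-1)^1·(+1)^0 = -1.
v=11: a=11^1·(≡7), b=11^0·(≡6) mod 11; (7|11)=-1, (6|11)=-1; (−1)^{1·0·5}·(-1)^0·(-1)^1 = -1.
(143, 39 / ℚ) ramifies at {2, 3, 11, 13}: a division algebra.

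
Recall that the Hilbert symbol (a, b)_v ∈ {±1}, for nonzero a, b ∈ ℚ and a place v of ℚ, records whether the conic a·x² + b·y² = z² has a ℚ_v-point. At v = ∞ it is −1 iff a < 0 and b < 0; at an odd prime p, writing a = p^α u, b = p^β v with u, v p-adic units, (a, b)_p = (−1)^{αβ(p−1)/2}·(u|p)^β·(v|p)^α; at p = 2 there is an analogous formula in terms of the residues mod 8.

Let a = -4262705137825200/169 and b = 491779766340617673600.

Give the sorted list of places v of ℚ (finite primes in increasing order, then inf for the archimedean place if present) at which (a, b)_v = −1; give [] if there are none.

(a, b) ≡ (-51243, 454894) mod (ℚ^×)²; places V = {2, 3, 5, 11, 13, 19, 23, 29, 31, ∞}.
(a,b)_5: α=2, u≡3; β=2, v≡4 (mod 5); (3|5)=-1, (4|5)=+1; sign (−1)^0·-1^2·+1^2 = +1.
(a,b)_2: α=4, β=7; u≡5, v≡7 (mod 8); ε(u)ε(v)=0·1, αω(v)=4·0, βω(u)=7·1; sum ≡ 1  ⇒  -1.
(a,b)_29: α=1, u≡26; β=1, v≡26 (mod 29); (26|29)=-1, (26|29)=-1; sign (−1)^0·-1^1·-1^1 = +1.
(a,b)_13: α=-2, u≡12; β=0, v≡6 (mod 13); (12|13)=+1, (6|13)=-1; sign (−1)^0·+1^0·-1^-2 = +1.
(a,b)_31: α=1, u≡24; β=1, v≡23 (mod 31); (24|31)=-1, (23|31)=-1; sign (−1)^1·-1^1·-1^1 = -1.
(a,b)_∞: sgn(-51243)=−, sgn(454894)=+, so +1.
(a,b)_23: α=2, u≡6; β=3, v≡19 (mod 23); (6|23)=+1, (19|23)=-1; sign (−1)^0·+1^3·-1^2 = +1.
(a,b)_19: α=3, u≡9; β=4, v≡8 (mod 19); (9|19)=+1, (8|19)=-1; sign (−1)^0·+1^4·-1^3 = -1.
(a,b)_11: α=2, u≡2; β=3, v≡4 (mod 11); (2|11)=-1, (4|11)=+1; sign (−1)^0·-1^3·+1^2 = -1.
(a,b)_3: α=3, u≡1; β=4, v≡1 (mod 3); (1|3)=+1, (1|3)=+1; sign (−1)^0·+1^4·+1^3 = +1.
(-51243, 454894 / ℚ) ramifies at {2, 11, 19, 31}: a division algebra.

[2, 11, 19, 31]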